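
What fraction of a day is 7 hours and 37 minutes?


0.3174 (31.74%)

Total minutes: 7×60 + 37 = 457
Day = 24×60 = 1440 minutes
Fraction = 457/1440 ≈ 0.3174
As a percentage: 457/1440 × 100 ≈ 31.74%


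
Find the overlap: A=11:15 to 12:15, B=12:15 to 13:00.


0 minutes

Meeting A: 675-735 (in minutes from midnight)
Meeting B: 735-780
Overlap start = max(675, 735) = 735
Overlap end = min(735, 780) = 735
Overlap = max(0, 735 - 735) = 0 min


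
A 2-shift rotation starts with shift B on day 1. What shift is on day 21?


Shift B

Shifts: A, B
Start: B (index 1)
Day 21: (1 + 21 - 1) mod 2
= 21 mod 2
= 1
Index 1 → shift B


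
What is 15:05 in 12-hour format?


3:05 PM

Hour: 15
15 - 12 = 3 → PM


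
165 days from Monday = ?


Friday

Start: Monday (index 0)
(0 + 165) mod 7
= 165 mod 7
= 4
Index 4 → Friday


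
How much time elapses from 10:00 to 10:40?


End time in minutes: 10×60 + 40 = 640
Start time in minutes: 10×60 + 0 = 600
Difference = 640 - 600 = 40 minutes
= 0 hours 40 minutes

0h 40m


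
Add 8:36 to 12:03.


Start: 723 minutes from midnight
Add: 516 minutes
Total: 1239 minutes
Hours: 1239 ÷ 60 = 20 remainder 39

20:39


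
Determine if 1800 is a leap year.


No

Rules: divisible by 4 AND (not by 100 OR by 400)
1800 ÷ 4 = 450 exactly → divisible by 4
1800 ÷ 100 = 18 exactly → divisible by 100
1800 ÷ 400 = 4 remainder 200 → not divisible by 400
Divisible by 100 but not by 400 → not a leap year


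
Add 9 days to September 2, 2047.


September 11, 2047

Start: September 2, 2047
Add 9 days
September 2 + 9 = September 11, 2047


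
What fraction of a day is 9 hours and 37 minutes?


0.4007 (40.07%)

Total minutes: 9×60 + 37 = 577
Day = 24×60 = 1440 minutes
Fraction = 577/1440 ≈ 0.4007
As a percentage: 577/1440 × 100 ≈ 40.07%


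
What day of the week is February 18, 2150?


Zeller's congruence:
q=18, m=14, k=49, j=21
h = (18 + ⌊13×15/5⌋ + 49 + ⌊49/4⌋ + ⌊21/4⌋ - 2×21) mod 7
= (18 + 39 + 49 + 12 + 5 - 42) mod 7
= 81 mod 7 = 4
h=4 → Wednesday

Wednesday


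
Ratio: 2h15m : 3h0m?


3:4 (0.75)

Duration 1: 135 minutes
Duration 2: 180 minutes
Ratio = 135:180
GCD = 45
Simplified = 3:4
As a decimal: 3/4 = 0.75


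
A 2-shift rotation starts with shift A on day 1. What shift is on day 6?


Shifts: A, B
Start: A (index 0)
Day 6: (0 + 6 - 1) mod 2
= 5 mod 2
= 1
Index 1 → shift B

Shift B


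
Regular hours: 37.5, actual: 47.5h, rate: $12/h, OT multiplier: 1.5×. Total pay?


$630.00

Regular: 37.5h × $12 = $450.00
Overtime: 47.5 - 37.5 = 10.0h
OT pay: 10.0h × $12 × 1.5 = $180.00
Total = $450.00 + $180.00 = $630.00


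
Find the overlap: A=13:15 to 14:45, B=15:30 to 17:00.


0 minutes

Meeting A: 795-885 (in minutes from midnight)
Meeting B: 930-1020
Overlap start = max(795, 930) = 930
Overlap end = min(885, 1020) = 885
Overlap = max(0, 885 - 930) = 0 min


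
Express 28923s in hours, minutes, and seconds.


8h 2m 3s

Hours: 28923 ÷ 3600 = 8 remainder 123
Minutes: 123 ÷ 60 = 2 remainder 3
Seconds: 3


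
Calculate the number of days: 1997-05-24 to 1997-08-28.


From May 24, 1997 to August 28, 1997
Rest of May 1997: 31 - 24 = 7
Full months: June 30, July 31
Days into August 1997: 28
Total = 7 + 30 + 31 + 28 = 96 days

96 days


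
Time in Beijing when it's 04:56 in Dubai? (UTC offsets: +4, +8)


08:56

Time difference = UTC+8 - UTC+4 = +4 hours
New hour = (4 + 4) mod 24
= 8 mod 24 = 8
Minutes unchanged → 08:56


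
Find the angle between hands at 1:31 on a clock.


Hour hand = 1×30 + 31×0.5 = 45.5°
Minute hand = 31×6 = 186°
Difference = |45.5 - 186| = 140.5°

140.5°


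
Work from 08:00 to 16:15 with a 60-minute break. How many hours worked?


7h 15m (435 minutes)

Total time = (16×60+15) - (8×60+0)
= 975 - 480 = 495 min
Minus break: 495 - 60 = 435 min
= 7h 15m


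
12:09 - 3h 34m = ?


08:35

Start: 729 minutes from midnight
Subtract: 214 minutes
Remaining: 729 - 214 = 515
Hours: 8, Minutes: 35


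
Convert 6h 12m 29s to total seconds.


Hours: 6 × 3600 = 21600
Minutes: 12 × 60 = 720
Seconds: 29
Total = 21600 + 720 + 29 = 22349

22349 seconds


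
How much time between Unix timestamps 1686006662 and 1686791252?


Difference = 1686791252 - 1686006662 = 784590 seconds
In hours: 784590 / 3600 ≈ 217.9
In days: 784590 / 86400 ≈ 9.08

784590 seconds (217.9 hours / 9.08 days)


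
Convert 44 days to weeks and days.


6 weeks 2 days

Weeks: 44 ÷ 7 = 6 remainder 2


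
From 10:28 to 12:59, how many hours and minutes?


2h 31m

End time in minutes: 12×60 + 59 = 779
Start time in minutes: 10×60 + 28 = 628
Difference = 779 - 628 = 151 minutes
= 2 hours 31 minutes


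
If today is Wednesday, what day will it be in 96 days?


Start: Wednesday (index 2)
(2 + 96) mod 7
= 98 mod 7
= 0
Index 0 → Monday

Monday


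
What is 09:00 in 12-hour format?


9:00 AM

Hour: 9
9 < 12 → AM


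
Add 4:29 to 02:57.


Start: 177 minutes from midnight
Add: 269 minutes
Total: 446 minutes
Hours: 446 ÷ 60 = 7 remainder 26

07:26


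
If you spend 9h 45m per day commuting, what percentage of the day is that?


40.6%

Time: 585 minutes
Day: 1440 minutes
Percentage = (585/1440) × 100 ≈ 40.6%


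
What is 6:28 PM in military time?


18:28

Input: 6:28 PM
PM: 6 + 12 = 18


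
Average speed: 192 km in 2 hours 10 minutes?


88.6 km/h

Distance: 192 km
Time: 2h 10m = 130 min = 130/60 = 13/6 hours
Speed = 192 ÷ (13/6) = 192 × 6 / 13 = 1152/13 ≈ 88.6 km/h


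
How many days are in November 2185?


30 days

Month: November (month 11)
November has 30 days


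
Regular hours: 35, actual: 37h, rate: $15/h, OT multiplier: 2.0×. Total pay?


$585.00

Regular: 35h × $15 = $525.00
Overtime: 37 - 35 = 2h
OT pay: 2h × $15 × 2.0 = $60.00
Total = $525.00 + $60.00 = $585.00


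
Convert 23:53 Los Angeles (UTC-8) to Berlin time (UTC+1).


08:53 (next day)

Time difference = UTC+1 - UTC-8 = +9 hours
New hour = (23 + 9) mod 24
= 32 mod 24 = 8
Minutes unchanged → 08:53; 32 ≥ 24 → next day


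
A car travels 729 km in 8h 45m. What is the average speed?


Distance: 729 km
Time: 8h 45m = 525 min = 525/60 = 35/4 hours
Speed = 729 ÷ (35/4) = 729 × 4 / 35 = 2916/35 ≈ 83.3 km/h

83.3 km/h


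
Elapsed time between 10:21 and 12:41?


End time in minutes: 12×60 + 41 = 761
Start time in minutes: 10×60 + 21 = 621
Difference = 761 - 621 = 140 minutes
= 2 hours 20 minutes

2h 20m


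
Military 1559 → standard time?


3:59 PM

Hour: 15
15 - 12 = 3 → PM


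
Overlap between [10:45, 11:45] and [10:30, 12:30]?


Meeting A: 645-705 (in minutes from midnight)
Meeting B: 630-750
Overlap start = max(645, 630) = 645
Overlap end = min(705, 750) = 705
Overlap = max(0, 705 - 645) = 60 min

60 minutes


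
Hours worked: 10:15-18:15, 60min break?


Total time = (18×60+15) - (10×60+15)
= 1095 - 615 = 480 min
Minus break: 480 - 60 = 420 min
= 7h 0m

7h 0m (420 minutes)


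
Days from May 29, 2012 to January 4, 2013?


From May 29, 2012 to January 4, 2013
Rest of May 2012: 31 - 29 = 2
Full months: June 30, July 31, August 31, September 30, October 31, November 30, December 31
Days into January 2013: 4
Total = 2 + 30 + 31 + 31 + 30 + 31 + 30 + 31 + 4 = 220 days

220 days


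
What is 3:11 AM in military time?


Input: 3:11 AM
AM hour stays: 3

03:11


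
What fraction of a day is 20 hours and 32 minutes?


Total minutes: 20×60 + 32 = 1232
Day = 24×60 = 1440 minutes
Fraction = 1232/1440 ≈ 0.8556
As a percentage: 1232/1440 × 100 ≈ 85.56%

0.8556 (85.56%)


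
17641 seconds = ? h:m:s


4h 54m 1s

Hours: 17641 ÷ 3600 = 4 remainder 3241
Minutes: 3241 ÷ 60 = 54 remainder 1
Seconds: 1


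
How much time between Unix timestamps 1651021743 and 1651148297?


126554 seconds (35.2 hours / 1.46 days)

Difference = 1651148297 - 1651021743 = 126554 seconds
In hours: 126554 / 3600 ≈ 35.2
In days: 126554 / 86400 ≈ 1.46


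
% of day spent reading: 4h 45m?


19.8%

Time: 285 minutes
Day: 1440 minutes
Percentage = (285/1440) × 100 ≈ 19.8%


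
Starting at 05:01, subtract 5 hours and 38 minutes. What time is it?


Start: 301 minutes from midnight
Subtract: 338 minutes
Remaining: 301 - 338 = -37
Negative → add 24×60 = 1403
Hours: 23, Minutes: 23

23:23


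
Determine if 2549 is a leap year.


No

Rules: divisible by 4 AND (not by 100 OR by 400)
2549 ÷ 4 = 637 remainder 1 → not divisible by 4
Not divisible by 4 → not a leap year


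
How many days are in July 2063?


31 days

Month: July (month 7)
July has 31 days


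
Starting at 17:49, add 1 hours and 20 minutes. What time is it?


Start: 1069 minutes from midnight
Add: 80 minutes
Total: 1149 minutes
Hours: 1149 ÷ 60 = 19 remainder 9

19:09


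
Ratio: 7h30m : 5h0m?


Duration 1: 450 minutes
Duration 2: 300 minutes
Ratio = 450:300
GCD = 150
Simplified = 3:2
As a decimal: 3/2 = 1.50

3:2 (1.50)


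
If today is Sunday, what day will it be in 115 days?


Wednesday

Start: Sunday (index 6)
(6 + 115) mod 7
= 121 mod 7
= 2
Index 2 → Wednesday


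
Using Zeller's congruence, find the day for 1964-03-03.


Tuesday

Zeller's congruence:
q=3, m=3, k=64, j=19
h = (3 + ⌊13×4/5⌋ + 64 + ⌊64/4⌋ + ⌊19/4⌋ - 2×19) mod 7
= (3 + 10 + 64 + 16 + 4 - 38) mod 7
= 59 mod 7 = 3
h=3 → Tuesday


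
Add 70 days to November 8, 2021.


January 17, 2022

Start: November 8, 2021
Add 70 days
November 8 → December 1: 30 - 8 + 1 = 23 days (70 - 23 = 47 left)
December 1 → January 1: 31 - 1 + 1 = 31 days (47 - 31 = 16 left)
January 1 + 16 = January 17, 2022


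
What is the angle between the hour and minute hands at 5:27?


Hour hand = 5×30 + 27×0.5 = 163.5°
Minute hand = 27×6 = 162°
Difference = |163.5 - 162| = 1.5°

1.5°


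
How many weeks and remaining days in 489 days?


Weeks: 489 ÷ 7 = 69 remainder 6

69 weeks 6 days


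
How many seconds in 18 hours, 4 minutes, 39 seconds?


65079 seconds

Hours: 18 × 3600 = 64800
Minutes: 4 × 60 = 240
Seconds: 39
Total = 64800 + 240 + 39 = 65079


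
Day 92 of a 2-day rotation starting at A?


Shifts: A, B
Start: A (index 0)
Day 92: (0 + 92 - 1) mod 2
= 91 mod 2
= 1
Index 1 → shift B

Shift B


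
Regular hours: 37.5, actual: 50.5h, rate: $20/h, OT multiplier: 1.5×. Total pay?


$1140.00

Regular: 37.5h × $20 = $750.00
Overtime: 50.5 - 37.5 = 13.0h
OT pay: 13.0h × $20 × 1.5 = $390.00
Total = $750.00 + $390.00 = $1140.00


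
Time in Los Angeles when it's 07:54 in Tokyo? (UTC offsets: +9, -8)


14:54 (previous day)

Time difference = UTC-8 - UTC+9 = -17 hours
New hour = (7 -17) mod 24
= -10 mod 24 = 14
Minutes unchanged → 14:54; -10 < 0 → previous day


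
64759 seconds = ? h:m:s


17h 59m 19s

Hours: 64759 ÷ 3600 = 17 remainder 3559
Minutes: 3559 ÷ 60 = 59 remainder 19
Seconds: 19


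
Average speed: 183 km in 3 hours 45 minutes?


Distance: 183 km
Time: 3h 45m = 225 min = 225/60 = 15/4 hours
Speed = 183 ÷ (15/4) = 183 × 4 / 15 = 732/15 = 48.8 km/h

48.8 km/h


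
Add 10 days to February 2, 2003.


Start: February 2, 2003
Add 10 days
February 2 + 10 = February 12, 2003

February 12, 2003


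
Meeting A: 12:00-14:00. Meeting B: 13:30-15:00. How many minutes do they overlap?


Meeting A: 720-840 (in minutes from midnight)
Meeting B: 810-900
Overlap start = max(720, 810) = 810
Overlap end = min(840, 900) = 840
Overlap = max(0, 840 - 810) = 30 min

30 minutes


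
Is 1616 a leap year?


Yes

Rules: divisible by 4 AND (not by 100 OR by 400)
1616 ÷ 4 = 404 exactly → divisible by 4
1616 ÷ 100 = 16 remainder 16 → not divisible by 100
Divisible by 4 but not by 100 → leap year


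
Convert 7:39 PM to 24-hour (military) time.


19:39

Input: 7:39 PM
PM: 7 + 12 = 19


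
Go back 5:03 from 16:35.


11:32

Start: 995 minutes from midnight
Subtract: 303 minutes
Remaining: 995 - 303 = 692
Hours: 11, Minutes: 32


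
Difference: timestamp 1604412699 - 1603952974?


459725 seconds (127.7 hours / 5.32 days)

Difference = 1604412699 - 1603952974 = 459725 seconds
In hours: 459725 / 3600 ≈ 127.7
In days: 459725 / 86400 ≈ 5.32


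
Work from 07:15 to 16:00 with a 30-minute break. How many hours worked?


Total time = (16×60+0) - (7×60+15)
= 960 - 435 = 525 min
Minus break: 525 - 30 = 495 min
= 8h 15m

8h 15m (495 minutes)


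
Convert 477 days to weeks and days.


68 weeks 1 days

Weeks: 477 ÷ 7 = 68 remainder 1


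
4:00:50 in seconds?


Hours: 4 × 3600 = 14400
Minutes: 0 × 60 = 0
Seconds: 50
Total = 14400 + 0 + 50 = 14450

14450 seconds


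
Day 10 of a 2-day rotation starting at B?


Shift A

Shifts: A, B
Start: B (index 1)
Day 10: (1 + 10 - 1) mod 2
= 10 mod 2
= 0
Index 0 → shift A


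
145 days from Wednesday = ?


Start: Wednesday (index 2)
(2 + 145) mod 7
= 147 mod 7
= 0
Index 0 → Monday

Monday


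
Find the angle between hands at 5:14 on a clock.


Hour hand = 5×30 + 14×0.5 = 157.0°
Minute hand = 14×6 = 84°
Difference = |157.0 - 84| = 73.0°

73.0°


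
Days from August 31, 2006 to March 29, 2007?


210 days

From August 31, 2006 to March 29, 2007
Rest of August 2006: 31 - 31 = 0
Full months: September 30, October 31, November 30, December 31, January 31, February 2007 28
Days into March 2007: 29
Total = 0 + 30 + 31 + 30 + 31 + 31 + 28 + 29 = 210 days


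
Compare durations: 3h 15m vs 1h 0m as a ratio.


13:4 (3.25)

Duration 1: 195 minutes
Duration 2: 60 minutes
Ratio = 195:60
GCD = 15
Simplified = 13:4
As a decimal: 13/4 = 3.25


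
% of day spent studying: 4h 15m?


Time: 255 minutes
Day: 1440 minutes
Percentage = (255/1440) × 100 ≈ 17.7%

17.7%


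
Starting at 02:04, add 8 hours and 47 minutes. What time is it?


10:51

Start: 124 minutes from midnight
Add: 527 minutes
Total: 651 minutes
Hours: 651 ÷ 60 = 10 remainder 51


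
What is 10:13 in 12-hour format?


10:13 AM

Hour: 10
10 < 12 → AM


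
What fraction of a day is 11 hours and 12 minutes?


0.4667 (46.67%)

Total minutes: 11×60 + 12 = 672
Day = 24×60 = 1440 minutes
Fraction = 672/1440 ≈ 0.4667
As a percentage: 672/1440 × 100 ≈ 46.67%


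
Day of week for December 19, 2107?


Monday

Zeller's congruence:
q=19, m=12, k=7, j=21
h = (19 + ⌊13×13/5⌋ + 7 + ⌊7/4⌋ + ⌊21/4⌋ - 2×21) mod 7
= (19 + 33 + 7 + 1 + 5 - 42) mod 7
= 23 mod 7 = 2
h=2 → Monday


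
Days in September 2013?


Month: September (month 9)
September has 30 days

30 days


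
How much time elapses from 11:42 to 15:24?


3h 42m

End time in minutes: 15×60 + 24 = 924
Start time in minutes: 11×60 + 42 = 702
Difference = 924 - 702 = 222 minutes
= 3 hours 42 minutes


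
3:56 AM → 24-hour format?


Input: 3:56 AM
AM hour stays: 3

03:56


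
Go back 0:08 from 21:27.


Start: 1287 minutes from midnight
Subtract: 8 minutes
Remaining: 1287 - 8 = 1279
Hours: 21, Minutes: 19

21:19


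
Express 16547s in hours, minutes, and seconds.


4h 35m 47s

Hours: 16547 ÷ 3600 = 4 remainder 2147
Minutes: 2147 ÷ 60 = 35 remainder 47
Seconds: 47


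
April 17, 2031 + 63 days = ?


Start: April 17, 2031
Add 63 days
April 17 → May 1: 30 - 17 + 1 = 14 days (63 - 14 = 49 left)
May 1 → June 1: 31 - 1 + 1 = 31 days (49 - 31 = 18 left)
June 1 + 18 = June 19, 2031

June 19, 2031


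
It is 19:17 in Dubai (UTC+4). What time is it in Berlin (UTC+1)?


Time difference = UTC+1 - UTC+4 = -3 hours
New hour = (19 -3) mod 24
= 16 mod 24 = 16
Minutes unchanged → 16:17

16:17


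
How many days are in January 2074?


31 days

Month: January (month 1)
January has 31 days


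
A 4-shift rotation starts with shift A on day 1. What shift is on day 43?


Shift C

Shifts: A, B, C, D
Start: A (index 0)
Day 43: (0 + 43 - 1) mod 4
= 42 mod 4
= 2
Index 2 → shift C


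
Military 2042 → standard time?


8:42 PM

Hour: 20
20 - 12 = 8 → PM


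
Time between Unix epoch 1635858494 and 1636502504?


Difference = 1636502504 - 1635858494 = 644010 seconds
In hours: 644010 / 3600 ≈ 178.9
In days: 644010 / 86400 ≈ 7.45

644010 seconds (178.9 hours / 7.45 days)


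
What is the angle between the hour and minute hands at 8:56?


68.0°

Hour hand = 8×30 + 56×0.5 = 268.0°
Minute hand = 56×6 = 336°
Difference = |268.0 - 336| = 68.0°


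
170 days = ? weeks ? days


24 weeks 2 days

Weeks: 170 ÷ 7 = 24 remainder 2


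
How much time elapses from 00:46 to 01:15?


End time in minutes: 1×60 + 15 = 75
Start time in minutes: 0×60 + 46 = 46
Difference = 75 - 46 = 29 minutes
= 0 hours 29 minutes

0h 29m


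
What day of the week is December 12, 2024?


Thursday

Zeller's congruence:
q=12, m=12, k=24, j=20
h = (12 + ⌊13×13/5⌋ + 24 + ⌊24/4⌋ + ⌊20/4⌋ - 2×20) mod 7
= (12 + 33 + 24 + 6 + 5 - 40) mod 7
= 40 mod 7 = 5
h=5 → Thursday


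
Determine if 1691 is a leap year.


No

Rules: divisible by 4 AND (not by 100 OR by 400)
1691 ÷ 4 = 422 remainder 3 → not divisible by 4
Not divisible by 4 → not a leap year


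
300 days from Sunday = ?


Start: Sunday (index 6)
(6 + 300) mod 7
= 306 mod 7
= 5
Index 5 → Saturday

Saturday


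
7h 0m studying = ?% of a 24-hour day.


Time: 420 minutes
Day: 1440 minutes
Percentage = (420/1440) × 100 ≈ 29.2%

29.2%


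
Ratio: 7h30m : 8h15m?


10:11 (0.91)

Duration 1: 450 minutes
Duration 2: 495 minutes
Ratio = 450:495
GCD = 45
Simplified = 10:11
As a decimal: 10/11 ≈ 0.91


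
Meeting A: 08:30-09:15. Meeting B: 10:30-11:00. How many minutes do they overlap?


Meeting A: 510-555 (in minutes from midnight)
Meeting B: 630-660
Overlap start = max(510, 630) = 630
Overlap end = min(555, 660) = 555
Overlap = max(0, 555 - 630) = 0 min

0 minutes


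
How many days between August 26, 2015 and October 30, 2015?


From August 26, 2015 to October 30, 2015
Rest of August 2015: 31 - 26 = 5
Full months: September 30
Days into October 2015: 30
Total = 5 + 30 + 30 = 65 days

65 days


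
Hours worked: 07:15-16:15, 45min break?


8h 15m (495 minutes)

Total time = (16×60+15) - (7×60+15)
= 975 - 435 = 540 min
Minus break: 540 - 45 = 495 min
= 8h 15m


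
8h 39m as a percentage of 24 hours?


Total minutes: 8×60 + 39 = 519
Day = 24×60 = 1440 minutes
Fraction = 519/1440 ≈ 0.3604
As a percentage: 519/1440 × 100 ≈ 36.04%

0.3604 (36.04%)


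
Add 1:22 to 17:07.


Start: 1027 minutes from midnight
Add: 82 minutes
Total: 1109 minutes
Hours: 1109 ÷ 60 = 18 remainder 29

18:29


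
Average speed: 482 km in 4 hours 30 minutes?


Distance: 482 km
Time: 4h 30m = 270 min = 270/60 = 9/2 hours
Speed = 482 ÷ (9/2) = 482 × 2 / 9 = 964/9 ≈ 107.1 km/h

107.1 km/h


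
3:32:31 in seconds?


Hours: 3 × 3600 = 10800
Minutes: 32 × 60 = 1920
Seconds: 31
Total = 10800 + 1920 + 31 = 12751

12751 seconds


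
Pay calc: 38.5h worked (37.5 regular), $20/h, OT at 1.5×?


$780.00

Regular: 37.5h × $20 = $750.00
Overtime: 38.5 - 37.5 = 1.0h
OT pay: 1.0h × $20 × 1.5 = $30.00
Total = $750.00 + $30.00 = $780.00


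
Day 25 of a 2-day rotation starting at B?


Shift B

Shifts: A, B
Start: B (index 1)
Day 25: (1 + 25 - 1) mod 2
= 25 mod 2
= 1
Index 1 → shift B


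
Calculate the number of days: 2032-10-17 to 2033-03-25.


159 days

From October 17, 2032 to March 25, 2033
Rest of October 2032: 31 - 17 = 14
Full months: November 30, December 31, January 31, February 2033 28
Days into March 2033: 25
Total = 14 + 30 + 31 + 31 + 28 + 25 = 159 days


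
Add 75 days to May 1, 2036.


July 15, 2036

Start: May 1, 2036
Add 75 days
May 1 → June 1: 31 - 1 + 1 = 31 days (75 - 31 = 44 left)
June 1 → July 1: 30 - 1 + 1 = 30 days (44 - 30 = 14 left)
July 1 + 14 = July 15, 2036


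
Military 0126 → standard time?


Hour: 1
1 < 12 → AM

1:26 AM


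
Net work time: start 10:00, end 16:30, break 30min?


Total time = (16×60+30) - (10×60+0)
= 990 - 600 = 390 min
Minus break: 390 - 30 = 360 min
= 6h 0m

6h 0m (360 minutes)


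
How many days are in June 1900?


Month: June (month 6)
June has 30 days

30 days


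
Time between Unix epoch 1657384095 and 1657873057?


Difference = 1657873057 - 1657384095 = 488962 seconds
In hours: 488962 / 3600 ≈ 135.8
In days: 488962 / 86400 ≈ 5.66

488962 seconds (135.8 hours / 5.66 days)


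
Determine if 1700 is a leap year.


No

Rules: divisible by 4 AND (not by 100 OR by 400)
1700 ÷ 4 = 425 exactly → divisible by 4
1700 ÷ 100 = 17 exactly → divisible by 100
1700 ÷ 400 = 4 remainder 100 → not divisible by 400
Divisible by 100 but not by 400 → not a leap year


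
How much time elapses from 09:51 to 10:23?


End time in minutes: 10×60 + 23 = 623
Start time in minutes: 9×60 + 51 = 591
Difference = 623 - 591 = 32 minutes
= 0 hours 32 minutes

0h 32m


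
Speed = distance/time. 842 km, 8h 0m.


Distance: 842 km
Time: 8 hours
Speed = 842 / 8 ≈ 105.3 km/h

105.3 km/h


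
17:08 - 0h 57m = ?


Start: 1028 minutes from midnight
Subtract: 57 minutes
Remaining: 1028 - 57 = 971
Hours: 16, Minutes: 11

16:11


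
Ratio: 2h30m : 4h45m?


10:19 (0.53)

Duration 1: 150 minutes
Duration 2: 285 minutes
Ratio = 150:285
GCD = 15
Simplified = 10:19
As a decimal: 10/19 ≈ 0.53


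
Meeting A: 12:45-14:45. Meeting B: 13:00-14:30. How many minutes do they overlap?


90 minutes

Meeting A: 765-885 (in minutes from midnight)
Meeting B: 780-870
Overlap start = max(765, 780) = 780
Overlap end = min(885, 870) = 870
Overlap = max(0, 870 - 780) = 90 min


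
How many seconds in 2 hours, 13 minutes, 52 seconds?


8032 seconds

Hours: 2 × 3600 = 7200
Minutes: 13 × 60 = 780
Seconds: 52
Total = 7200 + 780 + 52 = 8032


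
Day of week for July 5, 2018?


Thursday

Zeller's congruence:
q=5, m=7, k=18, j=20
h = (5 + ⌊13×8/5⌋ + 18 + ⌊18/4⌋ + ⌊20/4⌋ - 2×20) mod 7
= (5 + 20 + 18 + 4 + 5 - 40) mod 7
= 12 mod 7 = 5
h=5 → Thursday


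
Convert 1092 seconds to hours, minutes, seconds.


Hours: 1092 ÷ 3600 = 0 remainder 1092
Minutes: 1092 ÷ 60 = 18 remainder 12
Seconds: 12

0h 18m 12s


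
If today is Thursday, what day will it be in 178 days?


Start: Thursday (index 3)
(3 + 178) mod 7
= 181 mod 7
= 6
Index 6 → Sunday

Sunday


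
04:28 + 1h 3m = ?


05:31

Start: 268 minutes from midnight
Add: 63 minutes
Total: 331 minutes
Hours: 331 ÷ 60 = 5 remainder 31


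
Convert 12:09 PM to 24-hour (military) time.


Input: 12:09 PM
12 PM → 12 (noon)

12:09


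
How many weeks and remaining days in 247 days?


Weeks: 247 ÷ 7 = 35 remainder 2

35 weeks 2 days


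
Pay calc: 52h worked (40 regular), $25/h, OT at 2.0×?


$1600.00

Regular: 40h × $25 = $1000.00
Overtime: 52 - 40 = 12h
OT pay: 12h × $25 × 2.0 = $600.00
Total = $1000.00 + $600.00 = $1600.00


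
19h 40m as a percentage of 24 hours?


0.8194 (81.94%)

Total minutes: 19×60 + 40 = 1180
Day = 24×60 = 1440 minutes
Fraction = 1180/1440 ≈ 0.8194
As a percentage: 1180/1440 × 100 ≈ 81.94%


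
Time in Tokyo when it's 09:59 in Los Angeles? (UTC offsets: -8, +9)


Time difference = UTC+9 - UTC-8 = +17 hours
New hour = (9 + 17) mod 24
= 26 mod 24 = 2
Minutes unchanged → 02:59; 26 ≥ 24 → next day

02:59 (next day)


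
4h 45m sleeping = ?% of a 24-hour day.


19.8%

Time: 285 minutes
Day: 1440 minutes
Percentage = (285/1440) × 100 ≈ 19.8%


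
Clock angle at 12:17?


Hour hand (12 ≡ 0 on the dial): 0×30 + 17×0.5 = 8.5°
Minute hand = 17×6 = 102°
Difference = |8.5 - 102| = 93.5°

93.5°


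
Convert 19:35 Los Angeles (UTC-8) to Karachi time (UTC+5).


Time difference = UTC+5 - UTC-8 = +13 hours
New hour = (19 + 13) mod 24
= 32 mod 24 = 8
Minutes unchanged → 08:35; 32 ≥ 24 → next day

08:35 (next day)


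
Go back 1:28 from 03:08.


Start: 188 minutes from midnight
Subtract: 88 minutes
Remaining: 188 - 88 = 100
Hours: 1, Minutes: 40

01:40


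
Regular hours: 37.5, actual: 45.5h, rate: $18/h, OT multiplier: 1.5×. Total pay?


$891.00

Regular: 37.5h × $18 = $675.00
Overtime: 45.5 - 37.5 = 8.0h
OT pay: 8.0h × $18 × 1.5 = $216.00
Total = $675.00 + $216.00 = $891.00


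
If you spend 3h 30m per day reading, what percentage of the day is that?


Time: 210 minutes
Day: 1440 minutes
Percentage = (210/1440) × 100 ≈ 14.6%

14.6%


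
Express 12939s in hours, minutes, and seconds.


Hours: 12939 ÷ 3600 = 3 remainder 2139
Minutes: 2139 ÷ 60 = 35 remainder 39
Seconds: 39

3h 35m 39s


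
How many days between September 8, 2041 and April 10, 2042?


From September 8, 2041 to April 10, 2042
Rest of September 2041: 30 - 8 = 22
Full months: October 31, November 30, December 31, January 31, February 2042 28, March 31
Days into April 2042: 10
Total = 22 + 31 + 30 + 31 + 31 + 28 + 31 + 10 = 214 days

214 days


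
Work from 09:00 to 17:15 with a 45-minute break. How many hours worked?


Total time = (17×60+15) - (9×60+0)
= 1035 - 540 = 495 min
Minus break: 495 - 45 = 450 min
= 7h 30m

7h 30m (450 minutes)


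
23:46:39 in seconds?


85599 seconds

Hours: 23 × 3600 = 82800
Minutes: 46 × 60 = 2760
Seconds: 39
Total = 82800 + 2760 + 39 = 85599


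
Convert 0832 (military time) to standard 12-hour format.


8:32 AM

Hour: 8
8 < 12 → AM


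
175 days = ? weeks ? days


Weeks: 175 ÷ 7 = 25 remainder 0

25 weeks 0 days


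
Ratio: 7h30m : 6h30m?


15:13 (1.15)

Duration 1: 450 minutes
Duration 2: 390 minutes
Ratio = 450:390
GCD = 30
Simplified = 15:13
As a decimal: 15/13 ≈ 1.15


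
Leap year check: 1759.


No

Rules: divisible by 4 AND (not by 100 OR by 400)
1759 ÷ 4 = 439 remainder 3 → not divisible by 4
Not divisible by 4 → not a leap year


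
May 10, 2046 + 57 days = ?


Start: May 10, 2046
Add 57 days
May 10 → June 1: 31 - 10 + 1 = 22 days (57 - 22 = 35 left)
June 1 → July 1: 30 - 1 + 1 = 30 days (35 - 30 = 5 left)
July 1 + 5 = July 6, 2046

July 6, 2046


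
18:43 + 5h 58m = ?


00:41 (next day)

Start: 1123 minutes from midnight
Add: 358 minutes
Total: 1481 minutes
Hours: 1481 ÷ 60 = 24 remainder 41
24 ≥ 24 → 24 - 24 = 0 (next day)


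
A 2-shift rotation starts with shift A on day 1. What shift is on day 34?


Shifts: A, B
Start: A (index 0)
Day 34: (0 + 34 - 1) mod 2
= 33 mod 2
= 1
Index 1 → shift B

Shift B


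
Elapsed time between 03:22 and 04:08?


0h 46m

End time in minutes: 4×60 + 8 = 248
Start time in minutes: 3×60 + 22 = 202
Difference = 248 - 202 = 46 minutes
= 0 hours 46 minutes


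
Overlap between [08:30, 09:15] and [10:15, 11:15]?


Meeting A: 510-555 (in minutes from midnight)
Meeting B: 615-675
Overlap start = max(510, 615) = 615
Overlap end = min(555, 675) = 555
Overlap = max(0, 555 - 615) = 0 min

0 minutes


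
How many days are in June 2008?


30 days

Month: June (month 6)
June has 30 days


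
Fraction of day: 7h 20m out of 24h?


0.3056 (30.56%)

Total minutes: 7×60 + 20 = 440
Day = 24×60 = 1440 minutes
Fraction = 440/1440 ≈ 0.3056
As a percentage: 440/1440 × 100 ≈ 30.56%


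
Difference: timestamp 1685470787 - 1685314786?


156001 seconds (43.3 hours / 1.81 days)

Difference = 1685470787 - 1685314786 = 156001 seconds
In hours: 156001 / 3600 ≈ 43.3
In days: 156001 / 86400 ≈ 1.81


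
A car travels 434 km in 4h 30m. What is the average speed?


Distance: 434 km
Time: 4h 30m = 270 min = 270/60 = 9/2 hours
Speed = 434 ÷ (9/2) = 434 × 2 / 9 = 868/9 ≈ 96.4 km/h

96.4 km/h


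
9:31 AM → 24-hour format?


09:31

Input: 9:31 AM
AM hour stays: 9


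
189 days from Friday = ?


Start: Friday (index 4)
(4 + 189) mod 7
= 193 mod 7
= 4
Index 4 → Friday

Friday


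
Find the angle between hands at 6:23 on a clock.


Hour hand = 6×30 + 23×0.5 = 191.5°
Minute hand = 23×6 = 138°
Difference = |191.5 - 138| = 53.5°

53.5°


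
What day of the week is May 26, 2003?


Monday

Zeller's congruence:
q=26, m=5, k=3, j=20
h = (26 + ⌊13×6/5⌋ + 3 + ⌊3/4⌋ + ⌊20/4⌋ - 2×20) mod 7
= (26 + 15 + 3 + 0 + 5 - 40) mod 7
= 9 mod 7 = 2
h=2 → Monday


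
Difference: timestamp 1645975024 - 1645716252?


258772 seconds (71.9 hours / 3.00 days)

Difference = 1645975024 - 1645716252 = 258772 seconds
In hours: 258772 / 3600 ≈ 71.9
In days: 258772 / 86400 ≈ 3.00


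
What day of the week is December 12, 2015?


Zeller's congruence:
q=12, m=12, k=15, j=20
h = (12 + ⌊13×13/5⌋ + 15 + ⌊15/4⌋ + ⌊20/4⌋ - 2×20) mod 7
= (12 + 33 + 15 + 3 + 5 - 40) mod 7
= 28 mod 7 = 0
h=0 → Saturday

Saturday


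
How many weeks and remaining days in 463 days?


66 weeks 1 days

Weeks: 463 ÷ 7 = 66 remainder 1


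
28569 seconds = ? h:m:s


7h 56m 9s

Hours: 28569 ÷ 3600 = 7 remainder 3369
Minutes: 3369 ÷ 60 = 56 remainder 9
Seconds: 9


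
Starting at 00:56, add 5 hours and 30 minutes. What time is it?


Start: 56 minutes from midnight
Add: 330 minutes
Total: 386 minutes
Hours: 386 ÷ 60 = 6 remainder 26

06:26


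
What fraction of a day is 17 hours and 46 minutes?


0.7403 (74.03%)

Total minutes: 17×60 + 46 = 1066
Day = 24×60 = 1440 minutes
Fraction = 1066/1440 ≈ 0.7403
As a percentage: 1066/1440 × 100 ≈ 74.03%


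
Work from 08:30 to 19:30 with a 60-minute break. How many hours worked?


Total time = (19×60+30) - (8×60+30)
= 1170 - 510 = 660 min
Minus break: 660 - 60 = 600 min
= 10h 0m

10h 0m (600 minutes)


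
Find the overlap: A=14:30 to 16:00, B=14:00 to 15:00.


Meeting A: 870-960 (in minutes from midnight)
Meeting B: 840-900
Overlap start = max(870, 840) = 870
Overlap end = min(960, 900) = 900
Overlap = max(0, 900 - 870) = 30 min

30 minutes


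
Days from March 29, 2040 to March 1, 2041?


From March 29, 2040 to March 1, 2041
Rest of March 2040: 31 - 29 = 2
Full months: April 30, May 31, June 30, July 31, August 31, September 30, October 31, November 30, December 31, January 31, February 2041 28
Days into March 2041: 1
Total = 2 + 30 + 31 + 30 + 31 + 31 + 30 + 31 + 30 + 31 + 31 + 28 + 1 = 337 days

337 days


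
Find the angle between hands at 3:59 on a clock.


Hour hand = 3×30 + 59×0.5 = 119.5°
Minute hand = 59×6 = 354°
Difference = |119.5 - 354| = 234.5°
Since > 180°: 360 - 234.5 = 125.5°

125.5°


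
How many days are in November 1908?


30 days

Month: November (month 11)
November has 30 days


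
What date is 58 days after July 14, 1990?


September 10, 1990

Start: July 14, 1990
Add 58 days
July 14 → August 1: 31 - 14 + 1 = 18 days (58 - 18 = 40 left)
August 1 → September 1: 31 - 1 + 1 = 31 days (40 - 31 = 9 left)
September 1 + 9 = September 10, 1990


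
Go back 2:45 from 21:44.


Start: 1304 minutes from midnight
Subtract: 165 minutes
Remaining: 1304 - 165 = 1139
Hours: 18, Minutes: 59

18:59


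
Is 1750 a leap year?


No

Rules: divisible by 4 AND (not by 100 OR by 400)
1750 ÷ 4 = 437 remainder 2 → not divisible by 4
Not divisible by 4 → not a leap year


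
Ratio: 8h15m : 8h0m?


33:32 (1.03)

Duration 1: 495 minutes
Duration 2: 480 minutes
Ratio = 495:480
GCD = 15
Simplified = 33:32
As a decimal: 33/32 ≈ 1.03


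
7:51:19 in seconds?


28279 seconds

Hours: 7 × 3600 = 25200
Minutes: 51 × 60 = 3060
Seconds: 19
Total = 25200 + 3060 + 19 = 28279


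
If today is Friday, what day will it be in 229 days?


Start: Friday (index 4)
(4 + 229) mod 7
= 233 mod 7
= 2
Index 2 → Wednesday

Wednesday


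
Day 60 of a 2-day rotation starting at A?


Shifts: A, B
Start: A (index 0)
Day 60: (0 + 60 - 1) mod 2
= 59 mod 2
= 1
Index 1 → shift B

Shift B


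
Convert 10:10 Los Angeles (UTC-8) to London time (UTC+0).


Time difference = UTC+0 - UTC-8 = +8 hours
New hour = (10 + 8) mod 24
= 18 mod 24 = 18
Minutes unchanged → 18:10

18:10


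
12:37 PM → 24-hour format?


12:37

Input: 12:37 PM
12 PM → 12 (noon)


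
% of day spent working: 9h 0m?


37.5%

Time: 540 minutes
Day: 1440 minutes
Percentage = (540/1440) × 100 = 37.5%


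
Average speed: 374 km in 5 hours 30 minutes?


68.0 km/h

Distance: 374 km
Time: 5h 30m = 330 min = 330/60 = 11/2 hours
Speed = 374 ÷ (11/2) = 374 × 2 / 11 = 748/11 = 68.0 km/h


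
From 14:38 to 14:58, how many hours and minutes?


0h 20m

End time in minutes: 14×60 + 58 = 898
Start time in minutes: 14×60 + 38 = 878
Difference = 898 - 878 = 20 minutes
= 0 hours 20 minutes


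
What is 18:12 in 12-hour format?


6:12 PM

Hour: 18
18 - 12 = 6 → PM


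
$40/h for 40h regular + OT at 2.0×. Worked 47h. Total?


Regular: 40h × $40 = $1600.00
Overtime: 47 - 40 = 7h
OT pay: 7h × $40 × 2.0 = $560.00
Total = $1600.00 + $560.00 = $2160.00

$2160.00


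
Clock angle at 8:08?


Hour hand = 8×30 + 8×0.5 = 244.0°
Minute hand = 8×6 = 48°
Difference = |244.0 - 48| = 196.0°
Since > 180°: 360 - 196.0 = 164.0°

164.0°


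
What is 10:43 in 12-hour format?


Hour: 10
10 < 12 → AM

10:43 AM


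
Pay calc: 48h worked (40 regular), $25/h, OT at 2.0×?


Regular: 40h × $25 = $1000.00
Overtime: 48 - 40 = 8h
OT pay: 8h × $25 × 2.0 = $400.00
Total = $1000.00 + $400.00 = $1400.00

$1400.00


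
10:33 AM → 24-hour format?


Input: 10:33 AM
AM hour stays: 10

10:33


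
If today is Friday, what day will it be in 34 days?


Start: Friday (index 4)
(4 + 34) mod 7
= 38 mod 7
= 3
Index 3 → Thursday

Thursday


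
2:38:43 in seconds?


Hours: 2 × 3600 = 7200
Minutes: 38 × 60 = 2280
Seconds: 43
Total = 7200 + 2280 + 43 = 9523

9523 seconds


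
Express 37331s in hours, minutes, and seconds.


10h 22m 11s

Hours: 37331 ÷ 3600 = 10 remainder 1331
Minutes: 1331 ÷ 60 = 22 remainder 11
Seconds: 11


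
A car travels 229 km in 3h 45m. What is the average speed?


Distance: 229 km
Time: 3h 45m = 225 min = 225/60 = 15/4 hours
Speed = 229 ÷ (15/4) = 229 × 4 / 15 = 916/15 ≈ 61.1 km/h

61.1 km/h


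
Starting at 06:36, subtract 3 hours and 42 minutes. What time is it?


02:54

Start: 396 minutes from midnight
Subtract: 222 minutes
Remaining: 396 - 222 = 174
Hours: 2, Minutes: 54


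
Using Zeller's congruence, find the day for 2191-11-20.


Zeller's congruence:
q=20, m=11, k=91, j=21
h = (20 + ⌊13×12/5⌋ + 91 + ⌊91/4⌋ + ⌊21/4⌋ - 2×21) mod 7
= (20 + 31 + 91 + 22 + 5 - 42) mod 7
= 127 mod 7 = 1
h=1 → Sunday

Sunday


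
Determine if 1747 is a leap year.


Rules: divisible by 4 AND (not by 100 OR by 400)
1747 ÷ 4 = 436 remainder 3 → not divisible by 4
Not divisible by 4 → not a leap year

No


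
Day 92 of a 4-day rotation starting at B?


Shift A

Shifts: A, B, C, D
Start: B (index 1)
Day 92: (1 + 92 - 1) mod 4
= 92 mod 4
= 0
Index 0 → shift A


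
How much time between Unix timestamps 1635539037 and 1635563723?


24686 seconds (6.9 hours / 0.29 days)

Difference = 1635563723 - 1635539037 = 24686 seconds
In hours: 24686 / 3600 ≈ 6.9
In days: 24686 / 86400 ≈ 0.29


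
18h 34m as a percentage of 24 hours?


Total minutes: 18×60 + 34 = 1114
Day = 24×60 = 1440 minutes
Fraction = 1114/1440 ≈ 0.7736
As a percentage: 1114/1440 × 100 ≈ 77.36%

0.7736 (77.36%)


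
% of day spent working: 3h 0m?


Time: 180 minutes
Day: 1440 minutes
Percentage = (180/1440) × 100 = 12.5%

12.5%


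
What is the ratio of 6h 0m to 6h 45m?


8:9 (0.89)

Duration 1: 360 minutes
Duration 2: 405 minutes
Ratio = 360:405
GCD = 45
Simplified = 8:9
As a decimal: 8/9 ≈ 0.89


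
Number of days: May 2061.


31 days

Month: May (month 5)
May has 31 days


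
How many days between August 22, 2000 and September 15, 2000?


From August 22, 2000 to September 15, 2000
Rest of August 2000: 31 - 22 = 9
Days into September 2000: 15
Total = 9 + 15 = 24 days

24 days


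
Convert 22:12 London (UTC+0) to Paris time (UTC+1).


23:12

Time difference = UTC+1 - UTC+0 = +1 hours
New hour = (22 + 1) mod 24
= 23 mod 24 = 23
Minutes unchanged → 23:12


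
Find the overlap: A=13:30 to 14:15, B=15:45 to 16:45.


Meeting A: 810-855 (in minutes from midnight)
Meeting B: 945-1005
Overlap start = max(810, 945) = 945
Overlap end = min(855, 1005) = 855
Overlap = max(0, 855 - 945) = 0 min

0 minutes


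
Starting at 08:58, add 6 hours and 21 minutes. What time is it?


Start: 538 minutes from midnight
Add: 381 minutes
Total: 919 minutes
Hours: 919 ÷ 60 = 15 remainder 19

15:19


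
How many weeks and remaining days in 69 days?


9 weeks 6 days

Weeks: 69 ÷ 7 = 9 remainder 6


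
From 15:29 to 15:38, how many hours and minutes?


0h 9m

End time in minutes: 15×60 + 38 = 938
Start time in minutes: 15×60 + 29 = 929
Difference = 938 - 929 = 9 minutes
= 0 hours 9 minutes


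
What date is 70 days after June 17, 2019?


August 26, 2019

Start: June 17, 2019
Add 70 days
June 17 → July 1: 30 - 17 + 1 = 14 days (70 - 14 = 56 left)
July 1 → August 1: 31 - 1 + 1 = 31 days (56 - 31 = 25 left)
August 1 + 25 = August 26, 2019


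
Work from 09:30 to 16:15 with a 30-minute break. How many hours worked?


Total time = (16×60+15) - (9×60+30)
= 975 - 570 = 405 min
Minus break: 405 - 30 = 375 min
= 6h 15m

6h 15m (375 minutes)


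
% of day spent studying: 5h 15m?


Time: 315 minutes
Day: 1440 minutes
Percentage = (315/1440) × 100 ≈ 21.9%

21.9%


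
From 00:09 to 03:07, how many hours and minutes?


2h 58m

End time in minutes: 3×60 + 7 = 187
Start time in minutes: 0×60 + 9 = 9
Difference = 187 - 9 = 178 minutes
= 2 hours 58 minutes


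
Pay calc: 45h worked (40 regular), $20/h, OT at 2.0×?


Regular: 40h × $20 = $800.00
Overtime: 45 - 40 = 5h
OT pay: 5h × $20 × 2.0 = $200.00
Total = $800.00 + $200.00 = $1000.00

$1000.00


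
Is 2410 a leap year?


No

Rules: divisible by 4 AND (not by 100 OR by 400)
2410 ÷ 4 = 602 remainder 2 → not divisible by 4
Not divisible by 4 → not a leap year


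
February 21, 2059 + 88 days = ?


May 20, 2059

Start: February 21, 2059
Add 88 days
February 21 → March 1: 28 - 21 + 1 = 8 days (88 - 8 = 80 left)
March 1 → April 1: 31 - 1 + 1 = 31 days (80 - 31 = 49 left)
April 1 → May 1: 30 - 1 + 1 = 30 days (49 - 30 = 19 left)
May 1 + 19 = May 20, 2059


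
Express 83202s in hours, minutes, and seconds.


23h 6m 42s

Hours: 83202 ÷ 3600 = 23 remainder 402
Minutes: 402 ÷ 60 = 6 remainder 42
Seconds: 42


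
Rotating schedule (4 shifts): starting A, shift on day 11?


Shift C

Shifts: A, B, C, D
Start: A (index 0)
Day 11: (0 + 11 - 1) mod 4
= 10 mod 4
= 2
Index 2 → shift C


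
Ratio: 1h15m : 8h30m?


Duration 1: 75 minutes
Duration 2: 510 minutes
Ratio = 75:510
GCD = 15
Simplified = 5:34
As a decimal: 5/34 ≈ 0.15

5:34 (0.15)


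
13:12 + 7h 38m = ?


20:50

Start: 792 minutes from midnight
Add: 458 minutes
Total: 1250 minutes
Hours: 1250 ÷ 60 = 20 remainder 50


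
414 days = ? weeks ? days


Weeks: 414 ÷ 7 = 59 remainder 1

59 weeks 1 days


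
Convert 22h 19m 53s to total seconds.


80393 seconds

Hours: 22 × 3600 = 79200
Minutes: 19 × 60 = 1140
Seconds: 53
Total = 79200 + 1140 + 53 = 80393


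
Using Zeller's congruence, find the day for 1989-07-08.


Saturday

Zeller's congruence:
q=8, m=7, k=89, j=19
h = (8 + ⌊13×8/5⌋ + 89 + ⌊89/4⌋ + ⌊19/4⌋ - 2×19) mod 7
= (8 + 20 + 89 + 22 + 4 - 38) mod 7
= 105 mod 7 = 0
h=0 → Saturday
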